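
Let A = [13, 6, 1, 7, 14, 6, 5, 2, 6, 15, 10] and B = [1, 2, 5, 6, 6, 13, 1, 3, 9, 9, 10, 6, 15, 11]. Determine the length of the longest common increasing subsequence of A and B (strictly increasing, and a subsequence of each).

4

A longest common strictly increasing subsequence is 1, 2, 6, 10 (length 4); it appears in order in both A and B, and no longer such subsequence exists.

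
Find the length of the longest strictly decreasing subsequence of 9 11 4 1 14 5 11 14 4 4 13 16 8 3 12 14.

4

One longest decreasing subsequence is 9, 5, 4, 3 (positions 1,6,9,14), of length 4; no longer one exists.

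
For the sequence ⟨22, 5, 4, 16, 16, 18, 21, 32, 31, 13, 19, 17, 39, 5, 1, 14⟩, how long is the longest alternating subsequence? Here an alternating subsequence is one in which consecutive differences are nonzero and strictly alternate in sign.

9

Track the best alternating length ending on an up-step vs a down-step at each position: up/down = 1/1, 1/2, 1/2, 3/2, 3/2, 3/2, 3/2, 3/1, 3/4, 3/4, 5/4, 5/6, 7/1, 3/8, 1/8, 9/8.
The maximum over both is 9; one such subsequence is 22, 5, 16, 13, 19, 17, 39, 5, 14.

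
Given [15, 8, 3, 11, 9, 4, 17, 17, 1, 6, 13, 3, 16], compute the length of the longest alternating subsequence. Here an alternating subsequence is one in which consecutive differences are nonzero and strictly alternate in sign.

Track the best alternating length ending on an up-step vs a down-step at each position: up/down = 1/1, 1/2, 1/2, 3/2, 3/4, 3/4, 5/1, 5/1, 1/6, 7/6, 7/6, 7/8, 9/6.
The maximum over both is 9; one such subsequence is 15, 8, 11, 9, 17, 1, 6, 3, 16.

9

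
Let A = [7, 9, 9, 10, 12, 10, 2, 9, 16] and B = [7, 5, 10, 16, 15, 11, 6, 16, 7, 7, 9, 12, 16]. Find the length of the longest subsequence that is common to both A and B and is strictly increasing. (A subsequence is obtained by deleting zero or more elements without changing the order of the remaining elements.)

4

For each value that appears in both, track the longest common increasing run ending there.
The best achievable length is 4; one witness is 7, 10, 12, 16 (A-positions 1,4,5,9, B-positions 1,3,12,13).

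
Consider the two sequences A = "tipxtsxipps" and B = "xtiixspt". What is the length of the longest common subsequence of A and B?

5

A longest common subsequence is tixsp (length 5); the LCS DP confirms no longer common subsequence exists.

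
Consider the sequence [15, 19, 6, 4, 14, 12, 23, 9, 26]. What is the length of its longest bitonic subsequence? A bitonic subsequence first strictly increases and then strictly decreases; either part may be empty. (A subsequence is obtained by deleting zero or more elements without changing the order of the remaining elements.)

5

Let inc[i] be the LIS ending at i and dec[i] the longest strictly decreasing subsequence starting at i. inc = [1, 2, 1, 1, 2, 2, 3, 2, 4], dec = [4, 4, 2, 1, 3, 2, 2, 1, 1].
max_i inc[i]+dec[i]−1 = 5, with one witness 15, 19, 14, 12, 9.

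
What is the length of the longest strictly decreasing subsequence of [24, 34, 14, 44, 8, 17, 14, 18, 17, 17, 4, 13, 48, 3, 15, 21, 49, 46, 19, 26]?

5

One longest decreasing subsequence is 24, 14, 8, 4, 3 (positions 1,3,5,11,14), of length 5; no longer one exists.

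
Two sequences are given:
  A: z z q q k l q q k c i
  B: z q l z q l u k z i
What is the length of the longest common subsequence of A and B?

Backtracking the LCS table gives one alignment: z (A1,B1) → z (A2,B4) → q (A4,B5) → l (A6,B6) → k (A9,B8) → i (A11,B10).
So the longest common subsequence has length 6.

6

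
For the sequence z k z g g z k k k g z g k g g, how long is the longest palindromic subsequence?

9

Using dp[i][j] = 2 + dp[i+1][j−1] if the ends match, else max(dp[i+1][j], dp[i][j−1]):
dp[1][15] = 9. A witness is ggkgzgkgg at positions 4,5,7,10,11,12,13,14,15.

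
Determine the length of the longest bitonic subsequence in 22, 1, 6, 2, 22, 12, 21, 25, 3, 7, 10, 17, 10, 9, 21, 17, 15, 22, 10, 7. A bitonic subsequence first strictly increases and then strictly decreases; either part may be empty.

Let inc[i] be the LIS ending at i and dec[i] the longest strictly decreasing subsequence starting at i. inc = [1, 1, 2, 2, 3, 3, 4, 5, 3, 4, 5, 6, 5, 5, 7, 6, 6, 8, 6, 4], dec = [6, 1, 2, 1, 6, 4, 5, 6, 1, 1, 3, 4, 3, 2, 5, 4, 3, 3, 2, 1].
max_i inc[i]+dec[i]−1 = 11, with one witness 1, 2, 3, 7, 10, 17, 21, 17, 15, 10, 7.

11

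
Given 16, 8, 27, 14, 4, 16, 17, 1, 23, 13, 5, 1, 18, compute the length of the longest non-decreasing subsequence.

One longest non-decreasing subsequence is 8, 14, 16, 17, 23 (positions 2,4,6,7,9), of length 5; no longer one exists.

5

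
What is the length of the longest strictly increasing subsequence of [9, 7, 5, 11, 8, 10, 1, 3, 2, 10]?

3

Let dp[i] be the longest increasing subsequence ending at position i. Then dp = [1, 1, 1, 2, 2, 3, 1, 2, 2, 3].
The maximum is 3; one witness is 7, 8, 10 at positions 2,5,6.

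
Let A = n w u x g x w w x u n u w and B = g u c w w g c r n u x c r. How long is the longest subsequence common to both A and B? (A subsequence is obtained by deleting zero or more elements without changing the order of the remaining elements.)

Backtracking the LCS table gives one alignment: u (A3,B2) → w (A7,B4) → w (A8,B5) → n (A11,B9) → u (A12,B10).
So the longest common subsequence has length 5.

5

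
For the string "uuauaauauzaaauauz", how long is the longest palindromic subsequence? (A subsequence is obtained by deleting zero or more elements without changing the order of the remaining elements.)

Using dp[i][j] = 2 + dp[i+1][j−1] if the ends match, else max(dp[i+1][j], dp[i][j−1]):
dp[1][17] = 13. A witness is uauaaazaaauau at positions 2,3,4,5,6,8,10,11,12,13,14,15,16.

13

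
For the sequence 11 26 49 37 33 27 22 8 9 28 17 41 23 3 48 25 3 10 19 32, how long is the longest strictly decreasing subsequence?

7

Scanning left to right, the best length ending at each element is: 11→1, 26→1, 49→1, 37→2, 33→3, 27→4, 22→5, 8→6, 9→6, 28→4, 17→6, 41→2, 23→5, 3→7, 48→2, 25→5, 3→7, 10→7, 19→6, 32→4.
So the longest decreasing subsequence has length 7, e.g. 49, 37, 33, 27, 22, 8, 3.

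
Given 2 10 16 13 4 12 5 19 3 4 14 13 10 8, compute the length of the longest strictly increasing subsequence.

Let dp[i] be the longest increasing subsequence ending at position i. Then dp = [1, 2, 3, 3, 2, 3, 3, 4, 2, 3, 4, 4, 4, 4].
The maximum is 4; one witness is 2, 10, 16, 19 at positions 1,2,3,8.

4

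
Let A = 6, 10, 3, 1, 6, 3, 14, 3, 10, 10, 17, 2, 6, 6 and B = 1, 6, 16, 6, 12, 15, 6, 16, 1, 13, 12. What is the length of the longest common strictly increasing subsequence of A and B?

2

For each value that appears in both, track the longest common increasing run ending there.
The best achievable length is 2; one witness is 1, 6 (A-positions 4,5, B-positions 1,2).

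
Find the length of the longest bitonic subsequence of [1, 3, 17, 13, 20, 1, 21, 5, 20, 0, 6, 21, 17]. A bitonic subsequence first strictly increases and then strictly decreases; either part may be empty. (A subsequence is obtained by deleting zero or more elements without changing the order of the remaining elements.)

One longest bitonic subsequence is 1, 3, 17, 20, 21, 20, 17 (positions 1,2,3,5,7,9,13): it rises to 21 then falls. Length 7 is optimal.

7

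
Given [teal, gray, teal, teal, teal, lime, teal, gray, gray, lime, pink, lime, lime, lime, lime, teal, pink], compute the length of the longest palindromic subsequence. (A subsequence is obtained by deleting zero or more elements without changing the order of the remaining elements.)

8

Using dp[i][j] = 2 + dp[i+1][j−1] if the ends match, else max(dp[i+1][j], dp[i][j−1]):
dp[1][17] = 8. A witness is teal lime lime lime lime lime lime teal at positions 5,6,10,12,13,14,15,16.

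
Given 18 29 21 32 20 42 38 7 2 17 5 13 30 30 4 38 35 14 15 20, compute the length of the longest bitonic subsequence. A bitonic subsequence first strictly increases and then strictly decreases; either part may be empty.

8

One longest bitonic subsequence is 18, 29, 32, 42, 38, 17, 13, 4 (positions 1,2,4,6,7,10,12,15): it rises to 42 then falls. Length 8 is optimal.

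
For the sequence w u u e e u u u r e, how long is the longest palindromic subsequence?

One longest palindromic subsequence is uueeuu (positions 2,3,4,5,7,8); it reads the same forward and backward, and the interval DP gives dp[1][10] = 6.

6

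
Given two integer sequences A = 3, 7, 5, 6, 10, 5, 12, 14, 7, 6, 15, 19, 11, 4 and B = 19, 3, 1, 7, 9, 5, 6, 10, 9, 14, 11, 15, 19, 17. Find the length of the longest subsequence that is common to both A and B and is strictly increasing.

A longest common strictly increasing subsequence is 3, 5, 6, 10, 14, 15, 19 (length 7); it appears in order in both A and B, and no longer such subsequence exists.

7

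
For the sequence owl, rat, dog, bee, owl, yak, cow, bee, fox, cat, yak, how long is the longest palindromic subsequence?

3

One longest palindromic subsequence is yak cat yak (positions 6,10,11); it reads the same forward and backward, and the interval DP gives dp[1][11] = 3.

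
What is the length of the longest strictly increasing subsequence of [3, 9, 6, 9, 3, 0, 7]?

3

Let dp[i] be the longest increasing subsequence ending at position i. Then dp = [1, 2, 2, 3, 1, 1, 3].
The maximum is 3; one witness is 3, 6, 9 at positions 1,3,4.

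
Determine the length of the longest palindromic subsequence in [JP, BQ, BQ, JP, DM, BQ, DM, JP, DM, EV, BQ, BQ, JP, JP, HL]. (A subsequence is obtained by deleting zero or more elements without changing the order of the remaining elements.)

One longest palindromic subsequence is JP BQ BQ JP DM BQ DM JP BQ BQ JP (positions 1,2,3,4,5,6,7,8,11,12,14); it reads the same forward and backward, and the interval DP gives dp[1][15] = 11.

11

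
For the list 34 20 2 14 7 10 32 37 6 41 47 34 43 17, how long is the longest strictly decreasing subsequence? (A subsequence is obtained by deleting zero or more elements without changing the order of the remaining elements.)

5

Let dp[i] be the longest decreasing subsequence ending at position i. Then dp = [1, 2, 3, 3, 4, 4, 2, 1, 5, 1, 1, 2, 2, 3].
The maximum is 5; one witness is 34, 20, 14, 7, 6 at positions 1,2,4,5,9.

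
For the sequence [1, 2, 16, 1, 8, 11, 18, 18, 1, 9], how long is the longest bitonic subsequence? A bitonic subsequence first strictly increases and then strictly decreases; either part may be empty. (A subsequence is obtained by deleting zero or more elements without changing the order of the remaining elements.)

6

One longest bitonic subsequence is 1, 2, 8, 11, 18, 9 (positions 1,2,5,6,7,10): it rises to 18 then falls. Length 6 is optimal.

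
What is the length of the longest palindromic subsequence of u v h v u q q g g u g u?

Using dp[i][j] = 2 + dp[i+1][j−1] if the ends match, else max(dp[i+1][j], dp[i][j−1]):
dp[1][12] = 6. A witness is uugguu at positions 1,5,8,9,10,12.

6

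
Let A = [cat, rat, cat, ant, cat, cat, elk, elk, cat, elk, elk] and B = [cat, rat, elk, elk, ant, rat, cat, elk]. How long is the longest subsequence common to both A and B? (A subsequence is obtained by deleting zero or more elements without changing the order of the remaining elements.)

A longest common subsequence is cat, rat, elk, elk, cat, elk (length 6); the LCS DP confirms no longer common subsequence exists.

6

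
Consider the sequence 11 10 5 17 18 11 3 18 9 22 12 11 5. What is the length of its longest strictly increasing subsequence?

Let dp[i] be the longest increasing subsequence ending at position i. Then dp = [1, 1, 1, 2, 3, 2, 1, 3, 2, 4, 3, 3, 2].
The maximum is 4; one witness is 11, 17, 18, 22 at positions 1,4,5,10.

4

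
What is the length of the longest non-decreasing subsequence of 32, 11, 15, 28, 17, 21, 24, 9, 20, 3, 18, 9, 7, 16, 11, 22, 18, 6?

5

Let dp[i] be the longest non-decreasing subsequence ending at position i. Then dp = [1, 1, 2, 3, 3, 4, 5, 1, 4, 1, 4, 2, 2, 3, 3, 5, 5, 2].
The maximum is 5; one witness is 11, 15, 17, 21, 24 at positions 2,3,5,6,7.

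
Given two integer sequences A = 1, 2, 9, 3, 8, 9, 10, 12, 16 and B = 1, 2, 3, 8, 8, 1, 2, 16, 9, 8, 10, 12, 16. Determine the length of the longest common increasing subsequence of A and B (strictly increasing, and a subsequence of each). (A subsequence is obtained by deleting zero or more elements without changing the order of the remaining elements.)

8

A longest common strictly increasing subsequence is 1, 2, 3, 8, 9, 10, 12, 16 (length 8); it appears in order in both A and B, and no longer such subsequence exists.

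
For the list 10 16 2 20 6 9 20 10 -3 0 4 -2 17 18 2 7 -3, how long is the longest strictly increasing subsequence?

Scanning left to right, the best length ending at each element is: 10→1, 16→2, 2→1, 20→3, 6→2, 9→3, 20→4, 10→4, -3→1, 0→2, 4→3, -2→2, 17→5, 18→6, 2→3, 7→4, -3→1.
So the longest increasing subsequence has length 6, e.g. 2, 6, 9, 10, 17, 18.

6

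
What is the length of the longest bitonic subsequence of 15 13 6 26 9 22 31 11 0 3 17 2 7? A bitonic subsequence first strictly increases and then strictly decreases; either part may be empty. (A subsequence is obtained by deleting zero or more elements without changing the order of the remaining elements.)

Let inc[i] be the LIS ending at i and dec[i] the longest strictly decreasing subsequence starting at i. inc = [1, 1, 1, 2, 2, 3, 4, 3, 1, 2, 4, 2, 3], dec = [5, 4, 3, 5, 3, 4, 4, 3, 1, 2, 2, 1, 1].
max_i inc[i]+dec[i]−1 = 7, with one witness 6, 9, 22, 31, 11, 3, 2.

7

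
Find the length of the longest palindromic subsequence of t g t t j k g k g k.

5

One longest palindromic subsequence is kgkgk (positions 6,7,8,9,10); it reads the same forward and backward, and the interval DP gives dp[1][10] = 5.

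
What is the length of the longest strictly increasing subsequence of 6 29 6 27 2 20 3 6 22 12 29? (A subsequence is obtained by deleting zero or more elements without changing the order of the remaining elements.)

One longest increasing subsequence is 2, 3, 6, 22, 29 (positions 5,7,8,9,11), of length 5; no longer one exists.

5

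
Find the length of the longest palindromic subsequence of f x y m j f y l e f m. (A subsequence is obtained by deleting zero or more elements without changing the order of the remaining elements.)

One longest palindromic subsequence is mfefm (positions 4,6,9,10,11); it reads the same forward and backward, and the interval DP gives dp[1][11] = 5.

5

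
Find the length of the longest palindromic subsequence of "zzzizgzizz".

Using dp[i][j] = 2 + dp[i+1][j−1] if the ends match, else max(dp[i+1][j], dp[i][j−1]):
dp[1][10] = 9. A witness is zzizgzizz at positions 1,2,4,5,6,7,8,9,10.

9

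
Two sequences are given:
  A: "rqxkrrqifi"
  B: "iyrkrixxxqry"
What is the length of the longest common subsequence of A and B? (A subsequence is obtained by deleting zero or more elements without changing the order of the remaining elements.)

4

Backtracking the LCS table gives one alignment: r (A1,B3) → k (A4,B4) → r (A5,B5) → r (A6,B11).
So the longest common subsequence has length 4.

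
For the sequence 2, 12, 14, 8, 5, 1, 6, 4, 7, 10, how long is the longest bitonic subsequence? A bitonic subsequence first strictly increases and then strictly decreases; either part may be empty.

6

One longest bitonic subsequence is 2, 12, 14, 8, 6, 4 (positions 1,2,3,4,7,8): it rises to 14 then falls. Length 6 is optimal.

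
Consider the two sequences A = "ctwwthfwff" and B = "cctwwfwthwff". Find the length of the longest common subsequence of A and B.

9

A longest common subsequence is ctwwthwff (length 9); the LCS DP confirms no longer common subsequence exists.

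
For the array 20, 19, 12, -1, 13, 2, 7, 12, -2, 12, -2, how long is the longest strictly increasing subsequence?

Let dp[i] be the longest increasing subsequence ending at position i. Then dp = [1, 1, 1, 1, 2, 2, 3, 4, 1, 4, 1].
The maximum is 4; one witness is -1, 2, 7, 12 at positions 4,6,7,8.

4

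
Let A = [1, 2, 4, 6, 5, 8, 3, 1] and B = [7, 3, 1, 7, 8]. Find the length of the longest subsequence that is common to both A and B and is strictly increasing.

For each value that appears in both, track the longest common increasing run ending there.
The best achievable length is 2; one witness is 1, 8 (A-positions 1,6, B-positions 3,5).

2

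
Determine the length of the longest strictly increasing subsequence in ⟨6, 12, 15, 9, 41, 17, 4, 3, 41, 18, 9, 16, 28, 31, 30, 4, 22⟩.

7

Scanning left to right, the best length ending at each element is: 6→1, 12→2, 15→3, 9→2, 41→4, 17→4, 4→1, 3→1, 41→5, 18→5, 9→2, 16→4, 28→6, 31→7, 30→7, 4→2, 22→6.
So the longest increasing subsequence has length 7, e.g. 6, 12, 15, 17, 18, 28, 31.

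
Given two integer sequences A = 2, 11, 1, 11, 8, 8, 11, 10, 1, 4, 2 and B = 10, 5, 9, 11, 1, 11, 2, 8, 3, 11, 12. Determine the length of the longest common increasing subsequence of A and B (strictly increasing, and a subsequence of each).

3

A longest common strictly increasing subsequence is 1, 8, 11 (length 3); it appears in order in both A and B, and no longer such subsequence exists.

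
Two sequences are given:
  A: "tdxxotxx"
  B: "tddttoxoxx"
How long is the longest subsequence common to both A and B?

6

Backtracking the LCS table gives one alignment: t (A1,B1) → d (A2,B3) → x (A4,B7) → o (A5,B8) → x (A7,B9) → x (A8,B10).
So the longest common subsequence has length 6.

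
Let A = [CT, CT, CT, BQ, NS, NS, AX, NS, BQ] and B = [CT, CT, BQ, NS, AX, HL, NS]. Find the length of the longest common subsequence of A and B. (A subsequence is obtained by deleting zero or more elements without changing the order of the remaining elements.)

6

Backtracking the LCS table gives one alignment: CT (A2,B1) → CT (A3,B2) → BQ (A4,B3) → NS (A6,B4) → AX (A7,B5) → NS (A8,B7).
So the longest common subsequence has length 6.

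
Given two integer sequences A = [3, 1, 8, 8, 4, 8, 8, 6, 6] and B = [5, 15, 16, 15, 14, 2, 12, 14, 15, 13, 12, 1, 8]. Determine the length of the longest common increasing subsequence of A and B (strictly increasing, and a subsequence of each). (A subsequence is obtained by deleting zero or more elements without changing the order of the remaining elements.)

2

For each value that appears in both, track the longest common increasing run ending there.
The best achievable length is 2; one witness is 1, 8 (A-positions 2,3, B-positions 12,13).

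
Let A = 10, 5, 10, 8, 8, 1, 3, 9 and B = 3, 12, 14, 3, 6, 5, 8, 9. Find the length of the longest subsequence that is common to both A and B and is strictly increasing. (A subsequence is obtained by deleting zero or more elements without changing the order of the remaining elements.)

For each value that appears in both, track the longest common increasing run ending there.
The best achievable length is 3; one witness is 5, 8, 9 (A-positions 2,4,8, B-positions 6,7,8).

3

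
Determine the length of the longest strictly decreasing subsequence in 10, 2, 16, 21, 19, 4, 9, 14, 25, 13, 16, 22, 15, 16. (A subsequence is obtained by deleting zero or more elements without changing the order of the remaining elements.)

4

One longest decreasing subsequence is 21, 19, 14, 13 (positions 4,5,8,10), of length 4; no longer one exists.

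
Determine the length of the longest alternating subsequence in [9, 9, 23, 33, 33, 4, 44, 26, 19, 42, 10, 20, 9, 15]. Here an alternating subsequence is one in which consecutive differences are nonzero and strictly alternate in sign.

10

Track the best alternating length ending on an up-step vs a down-step at each position: up/down = 1/1, 1/1, 2/1, 2/1, 2/1, 1/3, 4/1, 4/5, 4/5, 6/5, 4/7, 8/7, 4/9, 10/9.
The maximum over both is 10; one such subsequence is 9, 23, 4, 44, 26, 42, 10, 20, 9, 15.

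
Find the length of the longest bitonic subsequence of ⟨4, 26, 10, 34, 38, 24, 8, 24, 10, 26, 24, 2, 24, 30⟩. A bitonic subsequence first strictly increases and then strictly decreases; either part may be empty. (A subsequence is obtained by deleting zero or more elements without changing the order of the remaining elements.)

7

Let inc[i] be the LIS ending at i and dec[i] the longest strictly decreasing subsequence starting at i. inc = [1, 2, 2, 3, 4, 3, 2, 3, 3, 4, 4, 1, 4, 5], dec = [2, 4, 3, 4, 4, 3, 2, 3, 2, 3, 2, 1, 1, 1].
max_i inc[i]+dec[i]−1 = 7, with one witness 4, 26, 34, 38, 26, 24, 2.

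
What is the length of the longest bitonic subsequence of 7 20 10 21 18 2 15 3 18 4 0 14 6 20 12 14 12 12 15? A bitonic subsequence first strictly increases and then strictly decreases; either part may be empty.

One longest bitonic subsequence is 7, 20, 21, 18, 15, 14, 12 (positions 1,2,4,5,7,16,18): it rises to 21 then falls. Length 7 is optimal.

7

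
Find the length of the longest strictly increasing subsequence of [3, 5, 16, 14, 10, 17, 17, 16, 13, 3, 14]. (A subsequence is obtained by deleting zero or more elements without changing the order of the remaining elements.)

5

Let dp[i] be the longest increasing subsequence ending at position i. Then dp = [1, 2, 3, 3, 3, 4, 4, 4, 4, 1, 5].
The maximum is 5; one witness is 3, 5, 10, 13, 14 at positions 1,2,5,9,11.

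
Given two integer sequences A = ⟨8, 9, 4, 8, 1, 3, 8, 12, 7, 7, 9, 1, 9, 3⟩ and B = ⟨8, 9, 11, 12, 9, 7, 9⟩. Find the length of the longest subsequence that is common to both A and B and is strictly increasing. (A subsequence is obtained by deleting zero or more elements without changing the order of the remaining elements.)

3

For each value that appears in both, track the longest common increasing run ending there.
The best achievable length is 3; one witness is 8, 9, 12 (A-positions 1,2,8, B-positions 1,2,4).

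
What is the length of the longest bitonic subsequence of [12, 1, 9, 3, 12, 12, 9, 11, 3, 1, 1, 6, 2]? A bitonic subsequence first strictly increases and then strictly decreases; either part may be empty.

6

Let inc[i] be the LIS ending at i and dec[i] the longest strictly decreasing subsequence starting at i. inc = [1, 1, 2, 2, 3, 3, 3, 4, 2, 1, 1, 3, 2], dec = [4, 1, 3, 2, 4, 4, 3, 3, 2, 1, 1, 2, 1].
max_i inc[i]+dec[i]−1 = 6, with one witness 1, 9, 12, 11, 6, 2.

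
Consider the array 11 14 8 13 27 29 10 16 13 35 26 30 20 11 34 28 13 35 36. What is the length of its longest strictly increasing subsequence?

One longest increasing subsequence is 11, 14, 27, 29, 30, 34, 35, 36 (positions 1,2,5,6,12,15,18,19), of length 8; no longer one exists.

8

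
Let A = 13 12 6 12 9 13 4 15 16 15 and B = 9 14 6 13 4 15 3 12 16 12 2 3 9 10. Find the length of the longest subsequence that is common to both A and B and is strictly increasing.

For each value that appears in both, track the longest common increasing run ending there.
The best achievable length is 4; one witness is 9, 13, 15, 16 (A-positions 5,6,8,9, B-positions 1,4,6,9).

4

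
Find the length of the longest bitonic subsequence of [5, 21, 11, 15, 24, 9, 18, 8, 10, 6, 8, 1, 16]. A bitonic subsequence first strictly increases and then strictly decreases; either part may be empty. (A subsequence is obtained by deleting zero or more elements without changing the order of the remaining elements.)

8

One longest bitonic subsequence is 5, 11, 15, 24, 18, 10, 8, 1 (positions 1,3,4,5,7,9,11,12): it rises to 24 then falls. Length 8 is optimal.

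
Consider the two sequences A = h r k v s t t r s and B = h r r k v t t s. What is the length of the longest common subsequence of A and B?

Backtracking the LCS table gives one alignment: h (A1,B1) → r (A2,B3) → k (A3,B4) → v (A4,B5) → t (A6,B6) → t (A7,B7) → s (A9,B8).
So the longest common subsequence has length 7.

7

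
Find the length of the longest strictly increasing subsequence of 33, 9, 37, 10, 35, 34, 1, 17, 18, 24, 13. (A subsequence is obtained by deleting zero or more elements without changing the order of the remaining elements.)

One longest increasing subsequence is 9, 10, 17, 18, 24 (positions 2,4,8,9,10), of length 5; no longer one exists.

5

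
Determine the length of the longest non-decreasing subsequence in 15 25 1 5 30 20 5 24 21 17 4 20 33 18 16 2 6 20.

6

Let dp[i] be the longest non-decreasing subsequence ending at position i. Then dp = [1, 2, 1, 2, 3, 3, 3, 4, 4, 4, 2, 5, 6, 5, 4, 2, 4, 6].
The maximum is 6; one witness is 1, 5, 5, 17, 20, 33 at positions 3,4,7,10,12,13.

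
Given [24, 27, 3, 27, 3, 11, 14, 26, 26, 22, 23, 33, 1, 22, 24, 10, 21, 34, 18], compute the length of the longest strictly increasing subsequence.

One longest increasing subsequence is 3, 11, 14, 22, 23, 33, 34 (positions 3,6,7,10,11,12,18), of length 7; no longer one exists.

7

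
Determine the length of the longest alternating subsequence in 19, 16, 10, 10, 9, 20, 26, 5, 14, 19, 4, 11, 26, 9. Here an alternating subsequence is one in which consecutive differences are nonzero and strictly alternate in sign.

Track the best alternating length ending on an up-step vs a down-step at each position: up/down = 1/1, 1/2, 1/2, 1/2, 1/2, 3/1, 3/1, 1/4, 5/4, 5/4, 1/6, 7/6, 7/1, 7/8.
The maximum over both is 8; one such subsequence is 19, 16, 20, 5, 14, 4, 11, 9.

8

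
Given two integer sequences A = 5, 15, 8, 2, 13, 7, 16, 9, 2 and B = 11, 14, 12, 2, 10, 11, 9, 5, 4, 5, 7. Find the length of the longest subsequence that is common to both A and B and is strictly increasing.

2

A longest common strictly increasing subsequence is 2, 9 (length 2); it appears in order in both A and B, and no longer such subsequence exists.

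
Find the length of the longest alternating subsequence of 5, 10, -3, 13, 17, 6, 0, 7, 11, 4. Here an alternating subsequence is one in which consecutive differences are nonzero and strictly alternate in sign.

7

A longest alternating subsequence is 5, 10, -3, 13, 6, 7, 4 (positions 1,2,3,4,6,8,10); its 6 consecutive differences strictly alternate in sign, and length 7 is optimal.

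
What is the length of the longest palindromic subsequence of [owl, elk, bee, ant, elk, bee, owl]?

Using dp[i][j] = 2 + dp[i+1][j−1] if the ends match, else max(dp[i+1][j], dp[i][j−1]):
dp[1][7] = 5. A witness is owl bee elk bee owl at positions 1,3,5,6,7.

5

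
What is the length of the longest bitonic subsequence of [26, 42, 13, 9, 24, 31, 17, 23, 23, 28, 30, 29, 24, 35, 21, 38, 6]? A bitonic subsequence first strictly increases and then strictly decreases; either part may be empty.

Let inc[i] be the LIS ending at i and dec[i] the longest strictly decreasing subsequence starting at i. inc = [1, 2, 1, 1, 2, 3, 2, 3, 3, 4, 5, 5, 4, 6, 3, 7, 1], dec = [5, 7, 3, 2, 4, 6, 2, 3, 3, 4, 5, 4, 3, 3, 2, 2, 1].
max_i inc[i]+dec[i]−1 = 9, with one witness 13, 17, 23, 28, 30, 29, 24, 21, 6.

9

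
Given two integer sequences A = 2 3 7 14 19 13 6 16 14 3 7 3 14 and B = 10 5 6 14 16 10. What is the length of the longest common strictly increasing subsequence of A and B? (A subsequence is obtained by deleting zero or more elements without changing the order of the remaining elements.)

2

For each value that appears in both, track the longest common increasing run ending there.
The best achievable length is 2; one witness is 6, 14 (A-positions 7,9, B-positions 3,4).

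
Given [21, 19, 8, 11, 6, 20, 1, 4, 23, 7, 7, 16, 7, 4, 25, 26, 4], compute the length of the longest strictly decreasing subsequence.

5

Scanning left to right, the best length ending at each element is: 21→1, 19→2, 8→3, 11→3, 6→4, 20→2, 1→5, 4→5, 23→1, 7→4, 7→4, 16→3, 7→4, 4→5, 25→1, 26→1, 4→5.
So the longest decreasing subsequence has length 5, e.g. 21, 19, 8, 6, 1.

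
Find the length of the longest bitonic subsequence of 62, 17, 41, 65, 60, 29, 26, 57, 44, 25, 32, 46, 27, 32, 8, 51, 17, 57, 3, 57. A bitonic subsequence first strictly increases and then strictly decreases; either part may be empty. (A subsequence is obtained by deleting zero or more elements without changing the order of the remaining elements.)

10

One longest bitonic subsequence is 17, 41, 65, 60, 57, 44, 32, 27, 17, 3 (positions 2,3,4,5,8,9,11,13,17,19): it rises to 65 then falls. Length 10 is optimal.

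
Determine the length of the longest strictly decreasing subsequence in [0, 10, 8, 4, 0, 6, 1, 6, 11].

4

Scanning left to right, the best length ending at each element is: 0→1, 10→1, 8→2, 4→3, 0→4, 6→3, 1→4, 6→3, 11→1.
So the longest decreasing subsequence has length 4, e.g. 10, 8, 4, 0.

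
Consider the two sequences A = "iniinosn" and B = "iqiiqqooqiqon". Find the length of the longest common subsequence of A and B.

A longest common subsequence is iiion (length 5); the LCS DP confirms no longer common subsequence exists.

5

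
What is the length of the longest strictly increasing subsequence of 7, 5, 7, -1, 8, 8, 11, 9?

One longest increasing subsequence is 5, 7, 8, 11 (positions 2,3,5,7), of length 4; no longer one exists.

4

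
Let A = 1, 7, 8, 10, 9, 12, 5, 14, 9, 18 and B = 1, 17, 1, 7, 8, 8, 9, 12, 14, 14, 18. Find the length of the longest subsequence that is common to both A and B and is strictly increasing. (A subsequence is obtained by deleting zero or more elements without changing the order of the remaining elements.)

7

A longest common strictly increasing subsequence is 1, 7, 8, 9, 12, 14, 18 (length 7); it appears in order in both A and B, and no longer such subsequence exists.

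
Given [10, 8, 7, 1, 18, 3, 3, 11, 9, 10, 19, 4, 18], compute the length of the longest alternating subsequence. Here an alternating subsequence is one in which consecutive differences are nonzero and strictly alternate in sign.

9

Track the best alternating length ending on an up-step vs a down-step at each position: up/down = 1/1, 1/2, 1/2, 1/2, 3/1, 3/4, 3/4, 5/4, 5/6, 7/6, 7/1, 5/8, 9/8.
The maximum over both is 9; one such subsequence is 10, 8, 18, 3, 11, 9, 10, 4, 18.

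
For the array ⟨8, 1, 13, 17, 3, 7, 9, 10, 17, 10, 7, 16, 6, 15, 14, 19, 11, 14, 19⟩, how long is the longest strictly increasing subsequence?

8

Let dp[i] be the longest increasing subsequence ending at position i. Then dp = [1, 1, 2, 3, 2, 3, 4, 5, 6, 5, 3, 6, 3, 6, 6, 7, 6, 7, 8].
The maximum is 8; one witness is 1, 3, 7, 9, 10, 11, 14, 19 at positions 2,5,6,7,8,17,18,19.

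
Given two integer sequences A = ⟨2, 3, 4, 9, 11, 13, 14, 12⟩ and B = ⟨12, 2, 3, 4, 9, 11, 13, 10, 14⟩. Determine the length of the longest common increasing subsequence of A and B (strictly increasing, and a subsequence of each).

7

A longest common strictly increasing subsequence is 2, 3, 4, 9, 11, 13, 14 (length 7); it appears in order in both A and B, and no longer such subsequence exists.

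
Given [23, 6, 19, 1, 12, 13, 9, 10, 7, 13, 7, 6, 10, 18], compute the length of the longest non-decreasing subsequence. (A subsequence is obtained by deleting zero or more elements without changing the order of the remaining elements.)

Let dp[i] be the longest non-decreasing subsequence ending at position i. Then dp = [1, 1, 2, 1, 2, 3, 2, 3, 2, 4, 3, 2, 4, 5].
The maximum is 5; one witness is 6, 12, 13, 13, 18 at positions 2,5,6,10,14.

5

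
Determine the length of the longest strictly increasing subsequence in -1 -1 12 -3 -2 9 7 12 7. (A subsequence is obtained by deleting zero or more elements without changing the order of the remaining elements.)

One longest increasing subsequence is -3, -2, 9, 12 (positions 4,5,6,8), of length 4; no longer one exists.

4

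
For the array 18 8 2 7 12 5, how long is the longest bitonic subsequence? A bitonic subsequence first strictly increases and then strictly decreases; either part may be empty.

4

One longest bitonic subsequence is 18, 8, 7, 5 (positions 1,2,4,6): it rises to 18 then falls. Length 4 is optimal.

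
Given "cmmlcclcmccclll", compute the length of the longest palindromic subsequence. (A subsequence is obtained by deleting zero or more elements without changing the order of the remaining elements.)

9

One longest palindromic subsequence is lcccmcccl (positions 4,5,6,8,9,10,11,12,15); it reads the same forward and backward, and the interval DP gives dp[1][15] = 9.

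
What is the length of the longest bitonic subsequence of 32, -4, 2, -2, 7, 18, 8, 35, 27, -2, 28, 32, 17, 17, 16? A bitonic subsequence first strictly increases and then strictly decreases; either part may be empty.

Let inc[i] be the LIS ending at i and dec[i] the longest strictly decreasing subsequence starting at i. inc = [1, 1, 2, 2, 3, 4, 4, 5, 5, 2, 6, 7, 5, 5, 5], dec = [4, 1, 2, 1, 2, 3, 2, 4, 3, 1, 3, 3, 2, 2, 1].
max_i inc[i]+dec[i]−1 = 9, with one witness -4, 2, 7, 18, 27, 28, 32, 17, 16.

9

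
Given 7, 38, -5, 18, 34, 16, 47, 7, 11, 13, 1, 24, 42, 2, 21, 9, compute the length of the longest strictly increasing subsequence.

6

One longest increasing subsequence is -5, 7, 11, 13, 24, 42 (positions 3,8,9,10,12,13), of length 6; no longer one exists.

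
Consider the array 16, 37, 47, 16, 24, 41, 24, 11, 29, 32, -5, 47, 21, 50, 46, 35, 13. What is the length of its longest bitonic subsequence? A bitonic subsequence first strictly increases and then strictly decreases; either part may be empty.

Let inc[i] be the LIS ending at i and dec[i] the longest strictly decreasing subsequence starting at i. inc = [1, 2, 3, 1, 2, 3, 2, 1, 3, 4, 1, 5, 2, 6, 5, 5, 2], dec = [3, 4, 5, 3, 3, 4, 3, 2, 3, 3, 1, 4, 2, 4, 3, 2, 1].
max_i inc[i]+dec[i]−1 = 9, with one witness 16, 24, 29, 32, 47, 50, 46, 35, 13.

9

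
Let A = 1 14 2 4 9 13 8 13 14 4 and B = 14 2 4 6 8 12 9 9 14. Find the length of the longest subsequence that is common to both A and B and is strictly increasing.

4

For each value that appears in both, track the longest common increasing run ending there.
The best achievable length is 4; one witness is 2, 4, 8, 14 (A-positions 3,4,7,9, B-positions 2,3,5,9).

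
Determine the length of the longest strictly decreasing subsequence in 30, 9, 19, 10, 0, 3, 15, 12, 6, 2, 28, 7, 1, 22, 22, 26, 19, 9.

Let dp[i] be the longest decreasing subsequence ending at position i. Then dp = [1, 2, 2, 3, 4, 4, 3, 4, 5, 6, 2, 5, 7, 3, 3, 3, 4, 5].
The maximum is 7; one witness is 30, 19, 15, 12, 6, 2, 1 at positions 1,3,7,8,9,10,13.

7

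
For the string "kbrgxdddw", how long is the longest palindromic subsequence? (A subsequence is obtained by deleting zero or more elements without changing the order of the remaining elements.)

One longest palindromic subsequence is ddd (positions 6,7,8); it reads the same forward and backward, and the interval DP gives dp[1][9] = 3.

3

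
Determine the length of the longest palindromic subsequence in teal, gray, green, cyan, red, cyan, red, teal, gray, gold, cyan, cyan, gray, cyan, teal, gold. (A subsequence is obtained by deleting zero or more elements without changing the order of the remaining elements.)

Using dp[i][j] = 2 + dp[i+1][j−1] if the ends match, else max(dp[i+1][j], dp[i][j−1]):
dp[1][16] = 9. A witness is teal gray cyan cyan gold cyan cyan gray teal at positions 1,2,4,6,10,11,12,13,15.

9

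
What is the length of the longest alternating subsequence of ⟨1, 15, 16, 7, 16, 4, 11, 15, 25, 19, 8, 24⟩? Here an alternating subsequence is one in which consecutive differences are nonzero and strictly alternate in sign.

A longest alternating subsequence is 1, 15, 7, 16, 4, 25, 19, 24 (positions 1,2,4,5,6,9,10,12); its 7 consecutive differences strictly alternate in sign, and length 8 is optimal.

8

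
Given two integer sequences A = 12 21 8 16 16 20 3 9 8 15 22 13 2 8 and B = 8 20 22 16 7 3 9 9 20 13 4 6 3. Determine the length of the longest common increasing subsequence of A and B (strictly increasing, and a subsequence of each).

For each value that appears in both, track the longest common increasing run ending there.
The best achievable length is 3; one witness is 8, 20, 22 (A-positions 3,6,11, B-positions 1,2,3).

3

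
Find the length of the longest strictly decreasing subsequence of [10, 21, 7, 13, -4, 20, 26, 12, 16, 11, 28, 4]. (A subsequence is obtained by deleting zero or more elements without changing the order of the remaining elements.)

One longest decreasing subsequence is 21, 13, 12, 11, 4 (positions 2,4,8,10,12), of length 5; no longer one exists.

5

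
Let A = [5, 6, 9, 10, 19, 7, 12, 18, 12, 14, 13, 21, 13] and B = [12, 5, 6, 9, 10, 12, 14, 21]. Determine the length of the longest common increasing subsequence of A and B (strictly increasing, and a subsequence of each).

7

A longest common strictly increasing subsequence is 5, 6, 9, 10, 12, 14, 21 (length 7); it appears in order in both A and B, and no longer such subsequence exists.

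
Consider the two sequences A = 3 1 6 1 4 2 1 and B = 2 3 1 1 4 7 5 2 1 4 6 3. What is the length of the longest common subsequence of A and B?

A longest common subsequence is 3, 1, 1, 4, 2, 1 (length 6); the LCS DP confirms no longer common subsequence exists.

6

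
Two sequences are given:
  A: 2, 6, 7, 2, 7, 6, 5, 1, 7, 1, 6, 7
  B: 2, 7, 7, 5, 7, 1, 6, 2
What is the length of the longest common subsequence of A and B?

A longest common subsequence is 2, 7, 7, 5, 7, 1, 6 (length 7); the LCS DP confirms no longer common subsequence exists.

7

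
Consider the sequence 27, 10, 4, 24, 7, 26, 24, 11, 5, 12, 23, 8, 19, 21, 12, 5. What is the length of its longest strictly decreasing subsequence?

Scanning left to right, the best length ending at each element is: 27→1, 10→2, 4→3, 24→2, 7→3, 26→2, 24→3, 11→4, 5→5, 12→4, 23→4, 8→5, 19→5, 21→5, 12→6, 5→7.
So the longest decreasing subsequence has length 7, e.g. 27, 26, 24, 23, 19, 12, 5.

7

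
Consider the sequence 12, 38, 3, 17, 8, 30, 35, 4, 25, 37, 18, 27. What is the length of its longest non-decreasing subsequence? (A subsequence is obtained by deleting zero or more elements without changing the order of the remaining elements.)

5

Let dp[i] be the longest non-decreasing subsequence ending at position i. Then dp = [1, 2, 1, 2, 2, 3, 4, 2, 3, 5, 3, 4].
The maximum is 5; one witness is 12, 17, 30, 35, 37 at positions 1,4,6,7,10.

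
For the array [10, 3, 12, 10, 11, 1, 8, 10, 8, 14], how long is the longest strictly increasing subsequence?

Scanning left to right, the best length ending at each element is: 10→1, 3→1, 12→2, 10→2, 11→3, 1→1, 8→2, 10→3, 8→2, 14→4.
So the longest increasing subsequence has length 4, e.g. 3, 10, 11, 14.

4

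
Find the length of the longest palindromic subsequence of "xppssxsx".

One longest palindromic subsequence is xsxsx (positions 1,4,6,7,8); it reads the same forward and backward, and the interval DP gives dp[1][8] = 5.

5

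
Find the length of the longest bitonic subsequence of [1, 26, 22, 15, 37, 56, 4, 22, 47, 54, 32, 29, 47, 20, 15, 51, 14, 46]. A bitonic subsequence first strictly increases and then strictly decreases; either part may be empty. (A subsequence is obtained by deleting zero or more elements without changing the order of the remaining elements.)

10

One longest bitonic subsequence is 1, 26, 37, 56, 54, 32, 29, 20, 15, 14 (positions 1,2,5,6,10,11,12,14,15,17): it rises to 56 then falls. Length 10 is optimal.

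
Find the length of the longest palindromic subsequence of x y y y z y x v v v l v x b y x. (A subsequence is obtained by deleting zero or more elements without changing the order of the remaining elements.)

10

One longest palindromic subsequence is xyxvvvvxyx (positions 1,2,7,8,9,10,12,13,15,16); it reads the same forward and backward, and the interval DP gives dp[1][16] = 10.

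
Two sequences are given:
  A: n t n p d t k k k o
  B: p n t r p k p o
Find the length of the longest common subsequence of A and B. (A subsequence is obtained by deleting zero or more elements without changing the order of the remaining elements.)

Backtracking the LCS table gives one alignment: n (A1,B2) → t (A2,B3) → p (A4,B5) → k (A7,B6) → o (A10,B8).
So the longest common subsequence has length 5.

5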